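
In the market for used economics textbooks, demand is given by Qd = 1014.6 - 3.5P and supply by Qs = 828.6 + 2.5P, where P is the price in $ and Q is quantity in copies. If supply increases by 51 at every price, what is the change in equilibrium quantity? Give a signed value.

Equating demand and supply, 1014.6 - 3.5P = 828.6 + 2.5P gives 6P = 186, so P* = 31.
Plugging P* into demand: Q* = 1014.6 - 3.5(31) = 906.1.
After the shift, supply is Qs = 879.6 + 2.5P.
New equilibrium: 135 = 6P, so P = 22.5 and Q = 935.85.
ΔQ = 935.85 - 906.1 = 29.75.

ΔQ = 29.75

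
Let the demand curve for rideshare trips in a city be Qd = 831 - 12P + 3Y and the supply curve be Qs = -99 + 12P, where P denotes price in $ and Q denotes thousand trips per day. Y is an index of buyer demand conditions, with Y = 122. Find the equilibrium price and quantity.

P* = 54, Q* = 549

With Y = 122, demand is Qd = 1197 - 12P.
The market clears where 1197 - 12P = -99 + 12P. Rearranging, 24P = 1296, hence P* = 54.
Substitute back: Q* = 1197 - 12(54) = 549.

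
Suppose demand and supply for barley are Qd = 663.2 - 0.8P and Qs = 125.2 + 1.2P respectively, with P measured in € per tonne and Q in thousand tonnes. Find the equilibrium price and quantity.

The market clears where 663.2 - 0.8P = 125.2 + 1.2P. Rearranging, 2P = 538, hence P* = 269.
Plugging P* into demand: Q* = 663.2 - 0.8(269) = 448.

P* = 269, Q* = 448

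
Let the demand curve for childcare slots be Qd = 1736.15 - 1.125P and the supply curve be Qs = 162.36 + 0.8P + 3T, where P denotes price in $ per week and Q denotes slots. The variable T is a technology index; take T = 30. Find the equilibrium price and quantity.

With T = 30, supply is Qs = 252.36 + 0.8P.
At equilibrium Qd = Qs, so 1736.15 - 1.125P = 252.36 + 0.8P; collecting terms, 1483.79 = 1.925P and P* = 770.8.
From the demand curve, Q* = 1736.15 - 1.125(770.8) = 869.

P* = 770.8, Q* = 869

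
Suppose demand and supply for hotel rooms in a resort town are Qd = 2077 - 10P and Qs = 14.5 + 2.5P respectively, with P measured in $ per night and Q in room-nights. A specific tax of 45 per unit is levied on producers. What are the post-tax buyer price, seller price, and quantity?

With a tax of 45 on producers, they supply based on the net price P_s = P_b - 45, so Qs = -98 + 2.5P_b.
Market clearing requires 2077 - 10P_b = -98 + 2.5P_b; hence 2175 = 12.5P_b and P_b = 174.
So P_s = 129 and the quantity traded is Q = 2077 - 10(174) = 337.

P_b = 174, P_s = 129, Q = 337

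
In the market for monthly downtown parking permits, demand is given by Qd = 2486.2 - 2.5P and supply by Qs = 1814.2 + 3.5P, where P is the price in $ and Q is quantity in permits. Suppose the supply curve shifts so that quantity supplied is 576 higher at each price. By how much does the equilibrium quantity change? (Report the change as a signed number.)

At equilibrium Qd = Qs, so 2486.2 - 2.5P = 1814.2 + 3.5P; collecting terms, 672 = 6P and P* = 112.
Substitute back: Q* = 2486.2 - 2.5(112) = 2206.2.
After the shift, supply is Qs = 2390.2 + 3.5P.
New equilibrium: 96 = 6P, so P = 16 and Q = 2446.2.
ΔQ = 2446.2 - 2206.2 = 240.

ΔQ = 240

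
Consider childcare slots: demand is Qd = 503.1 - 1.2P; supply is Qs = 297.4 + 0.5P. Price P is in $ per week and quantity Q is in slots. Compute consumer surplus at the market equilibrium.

At equilibrium Qd = Qs, so 503.1 - 1.2P = 297.4 + 0.5P; collecting terms, 205.7 = 1.7P and P* = 121.
From the demand curve, Q* = 503.1 - 1.2(121) = 357.9.
Demand choke price (Qd = 0): P = 503.1/1.2 = 419.25. Consumer surplus = ½ × (419.25 - 121) × 357.9 = 53371.8375.

Consumer surplus = 53371.8375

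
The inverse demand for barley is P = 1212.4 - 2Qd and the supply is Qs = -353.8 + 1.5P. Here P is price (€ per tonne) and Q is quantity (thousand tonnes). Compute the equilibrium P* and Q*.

Rewriting in direct form: Qd = 606.2 - 0.5P.
Equating demand and supply, 606.2 - 0.5P = -353.8 + 1.5P gives 2P = 960, so P* = 480.
From the demand curve, Q* = 606.2 - 0.5(480) = 366.2.

P* = 480, Q* = 366.2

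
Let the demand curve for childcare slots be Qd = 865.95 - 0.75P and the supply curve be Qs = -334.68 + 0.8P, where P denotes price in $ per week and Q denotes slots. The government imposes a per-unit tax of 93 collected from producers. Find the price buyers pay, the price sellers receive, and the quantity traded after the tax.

Producers keep P_s = P_b - 93 per unit, so supply in terms of the buyer price is Qs = -409.08 + 0.8P_b.
Equate demand and the shifted supply: 865.95 - 0.75P_b = -409.08 + 0.8P_b, giving 1.55P_b = 1275.03, so P_b = 822.6.
Then P_s = 822.6 - 93 = 729.6 and Q = 865.95 - 0.75(822.6) = 249.

P_b = 822.6, P_s = 729.6, Q = 249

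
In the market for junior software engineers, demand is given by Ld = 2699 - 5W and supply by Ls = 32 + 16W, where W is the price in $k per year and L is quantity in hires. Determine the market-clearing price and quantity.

Equating demand and supply, 2699 - 5W = 32 + 16W gives 21W = 2667, so W* = 127.
Then L* = 2699 - 5(127) = 2064.

W* = 127, L* = 2064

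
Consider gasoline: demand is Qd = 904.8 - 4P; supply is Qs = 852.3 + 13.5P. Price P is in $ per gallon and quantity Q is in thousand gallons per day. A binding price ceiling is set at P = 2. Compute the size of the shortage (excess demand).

Shortage = 17.5

With P fixed at 2, quantity demanded is 896.8 and quantity supplied is 879.3.
Shortage = Qd - Qs = 896.8 - 879.3 = 17.5.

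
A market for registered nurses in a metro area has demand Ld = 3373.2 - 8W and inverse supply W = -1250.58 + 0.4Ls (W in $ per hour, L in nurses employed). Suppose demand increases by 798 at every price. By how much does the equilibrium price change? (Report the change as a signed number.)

Inverting to quantity form: Ls = 3126.45 + 2.5W.
Set Ld = Ls: 3373.2 - 8W = 3126.45 + 2.5W, so 246.75 = 10.5W and W* = 23.5.
Then L* = 3373.2 - 8(23.5) = 3185.2.
After the shift, demand is Ld = 4171.2 - 8W.
The new intersection has 1044.75 = 10.5W, i.e. W = 99.5, L = 3375.2.
ΔW = 99.5 - 23.5 = 76.

ΔW = 76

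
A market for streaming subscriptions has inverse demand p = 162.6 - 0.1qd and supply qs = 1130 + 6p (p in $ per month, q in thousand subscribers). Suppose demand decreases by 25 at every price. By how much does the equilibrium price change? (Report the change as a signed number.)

Inverting to quantity form: qd = 1626 - 10p.
Equating demand and supply, 1626 - 10p = 1130 + 6p gives 16p = 496, so p* = 31.
Then q* = 1626 - 10(31) = 1316.
After the shift, demand is qd = 1601 - 10p.
Re-solving, 16p = 471 gives p = 29.4375 and q = 1306.625.
Δp = 29.4375 - 31 = -1.5625.

Δp = -1.5625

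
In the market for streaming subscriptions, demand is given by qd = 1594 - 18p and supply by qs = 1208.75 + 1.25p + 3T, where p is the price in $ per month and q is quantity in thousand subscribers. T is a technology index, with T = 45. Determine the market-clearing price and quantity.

p* = 13, q* = 1360

With T = 45, supply is qs = 1343.75 + 1.25p.
At equilibrium qd = qs, so 1594 - 18p = 1343.75 + 1.25p; collecting terms, 250.25 = 19.25p and p* = 13.
Plugging p* into demand: q* = 1594 - 18(13) = 1360.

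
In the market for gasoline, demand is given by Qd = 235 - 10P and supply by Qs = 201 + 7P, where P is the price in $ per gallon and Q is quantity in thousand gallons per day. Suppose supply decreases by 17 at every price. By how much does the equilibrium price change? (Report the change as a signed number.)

Set Qd = Qs: 235 - 10P = 201 + 7P, so 34 = 17P and P* = 2.
From the demand curve, Q* = 235 - 10(2) = 215.
After the shift, supply is Qs = 184 + 7P.
Re-solving, 17P = 51 gives P = 3 and Q = 205.
ΔP = 3 - 2 = 1.

ΔP = 1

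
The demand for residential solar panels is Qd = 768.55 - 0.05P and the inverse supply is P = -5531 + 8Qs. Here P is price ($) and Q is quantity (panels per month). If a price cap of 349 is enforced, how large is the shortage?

In direct form, Qs = 691.375 + 0.125P.
With P fixed at 349, quantity demanded is 751.1 and quantity supplied is 735.
Shortage = Qd - Qs = 751.1 - 735 = 16.1.

Shortage = 16.1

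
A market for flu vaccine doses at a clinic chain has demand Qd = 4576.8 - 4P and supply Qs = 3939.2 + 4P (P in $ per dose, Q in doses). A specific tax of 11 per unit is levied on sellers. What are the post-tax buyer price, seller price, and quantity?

P_b = 85.2, P_s = 74.2, Q = 4236

The tax drives a wedge P_b - P_s = 11. Substituting P_s = P_b - 11 into supply: Qs = 3895.2 + 4P_b.
Equate demand and the shifted supply: 4576.8 - 4P_b = 3895.2 + 4P_b, giving 8P_b = 681.6, so P_b = 85.2.
So P_s = 74.2 and the quantity traded is Q = 4576.8 - 4(85.2) = 4236.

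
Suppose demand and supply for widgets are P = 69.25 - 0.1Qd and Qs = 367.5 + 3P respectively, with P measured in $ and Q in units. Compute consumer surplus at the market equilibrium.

Inverting to quantity form: Qd = 692.5 - 10P.
Equating demand and supply, 692.5 - 10P = 367.5 + 3P gives 13P = 325, so P* = 25.
From the demand curve, Q* = 692.5 - 10(25) = 442.5.
Demand choke price (Qd = 0): P = 692.5/10 = 69.25. Consumer surplus = ½ × (69.25 - 25) × 442.5 = 9790.3125.

Consumer surplus = 9790.3125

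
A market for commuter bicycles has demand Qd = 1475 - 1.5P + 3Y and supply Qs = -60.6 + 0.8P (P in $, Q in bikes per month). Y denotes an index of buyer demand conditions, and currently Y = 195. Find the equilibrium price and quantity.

With Y = 195, demand is Qd = 2060 - 1.5P.
Set Qd = Qs: 2060 - 1.5P = -60.6 + 0.8P, so 2120.6 = 2.3P and P* = 922.
Plugging P* into demand: Q* = 2060 - 1.5(922) = 677.

P* = 922, Q* = 677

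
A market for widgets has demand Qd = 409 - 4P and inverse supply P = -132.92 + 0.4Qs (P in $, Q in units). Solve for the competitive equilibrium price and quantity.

Solving each curve for Q: Qs = 332.3 + 2.5P.
Equating demand and supply, 409 - 4P = 332.3 + 2.5P gives 6.5P = 76.7, so P* = 11.8.
Substitute back: Q* = 409 - 4(11.8) = 361.8.

P* = 11.8, Q* = 361.8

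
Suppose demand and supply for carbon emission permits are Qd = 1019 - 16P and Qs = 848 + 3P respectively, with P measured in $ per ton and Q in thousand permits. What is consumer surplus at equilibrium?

Consumer surplus = 23925.78125

Set Qd = Qs: 1019 - 16P = 848 + 3P, so 171 = 19P and P* = 9.
Then Q* = 1019 - 16(9) = 875.
Demand choke price (Qd = 0): P = 1019/16 = 63.6875. Consumer surplus = ½ × (63.6875 - 9) × 875 = 23925.78125.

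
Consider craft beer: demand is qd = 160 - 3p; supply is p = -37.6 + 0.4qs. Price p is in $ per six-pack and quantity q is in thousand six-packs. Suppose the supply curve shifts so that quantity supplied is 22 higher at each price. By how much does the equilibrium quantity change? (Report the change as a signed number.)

Inverting to quantity form: qs = 94 + 2.5p.
At equilibrium qd = qs, so 160 - 3p = 94 + 2.5p; collecting terms, 66 = 5.5p and p* = 12.
From the demand curve, q* = 160 - 3(12) = 124.
After the shift, supply is qs = 116 + 2.5p.
Re-solving, 5.5p = 44 gives p = 8 and q = 136.
Δq = 136 - 124 = 12.

Δq = 12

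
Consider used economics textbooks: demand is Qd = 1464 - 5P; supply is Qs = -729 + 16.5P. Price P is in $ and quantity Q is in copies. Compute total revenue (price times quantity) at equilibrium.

Total revenue = 97308

At equilibrium Qd = Qs, so 1464 - 5P = -729 + 16.5P; collecting terms, 2193 = 21.5P and P* = 102.
Plugging P* into demand: Q* = 1464 - 5(102) = 954.
Total revenue = P* × Q* = 102 × 954 = 97308.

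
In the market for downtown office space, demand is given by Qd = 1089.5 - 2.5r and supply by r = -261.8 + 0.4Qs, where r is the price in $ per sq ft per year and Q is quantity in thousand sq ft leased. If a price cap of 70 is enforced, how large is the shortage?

Shortage = 85

Inverting to quantity form: Qs = 654.5 + 2.5r.
With r fixed at 70, quantity demanded is 914.5 and quantity supplied is 829.5.
Shortage = Qd - Qs = 914.5 - 829.5 = 85.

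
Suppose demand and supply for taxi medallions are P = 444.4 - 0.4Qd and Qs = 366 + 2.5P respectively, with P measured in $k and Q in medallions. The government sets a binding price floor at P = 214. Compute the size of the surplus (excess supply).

Rewriting in direct form: Qd = 1111 - 2.5P.
With P fixed at 214, quantity demanded is 576 and quantity supplied is 901.
Surplus = Qs - Qd = 901 - 576 = 325.

Surplus = 325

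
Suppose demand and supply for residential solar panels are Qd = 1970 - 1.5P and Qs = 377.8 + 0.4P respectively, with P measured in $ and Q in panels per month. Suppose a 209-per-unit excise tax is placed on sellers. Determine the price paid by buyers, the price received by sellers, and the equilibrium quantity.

P_b = 882, P_s = 673, Q = 647

With a tax of 209 on sellers, they supply based on the net price P_s = P_b - 209, so Qs = 294.2 + 0.4P_b.
Equate demand and the shifted supply: 1970 - 1.5P_b = 294.2 + 0.4P_b, giving 1.9P_b = 1675.8, so P_b = 882.
Then P_s = 882 - 209 = 673 and Q = 1970 - 1.5(882) = 647.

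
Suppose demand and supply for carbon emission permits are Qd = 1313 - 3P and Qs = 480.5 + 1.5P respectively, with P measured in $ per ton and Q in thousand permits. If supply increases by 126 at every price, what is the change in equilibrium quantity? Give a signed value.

Set Qd = Qs: 1313 - 3P = 480.5 + 1.5P, so 832.5 = 4.5P and P* = 185.
Plugging P* into demand: Q* = 1313 - 3(185) = 758.
After the shift, supply is Qs = 606.5 + 1.5P.
New equilibrium: 706.5 = 4.5P, so P = 157 and Q = 842.
ΔQ = 842 - 758 = 84.

ΔQ = 84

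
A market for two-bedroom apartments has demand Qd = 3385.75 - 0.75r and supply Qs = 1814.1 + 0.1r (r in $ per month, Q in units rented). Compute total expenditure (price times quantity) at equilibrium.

Total expenditure = 3696151

Equating demand and supply, 3385.75 - 0.75r = 1814.1 + 0.1r gives 0.85r = 1571.65, so r* = 1849.
From the demand curve, Q* = 3385.75 - 0.75(1849) = 1999.
Total expenditure = r* × Q* = 1849 × 1999 = 3696151.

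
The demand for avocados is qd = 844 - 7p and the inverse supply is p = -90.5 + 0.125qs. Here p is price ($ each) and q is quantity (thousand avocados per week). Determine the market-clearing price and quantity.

Solving each curve for q: qs = 724 + 8p.
The market clears where 844 - 7p = 724 + 8p. Rearranging, 15p = 120, hence p* = 8.
From the demand curve, q* = 844 - 7(8) = 788.

p* = 8, q* = 788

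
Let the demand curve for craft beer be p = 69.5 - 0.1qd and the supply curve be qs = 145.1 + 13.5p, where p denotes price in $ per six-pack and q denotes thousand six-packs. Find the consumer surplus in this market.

Consumer surplus = 10626.05

Inverting to quantity form: qd = 695 - 10p.
Equating demand and supply, 695 - 10p = 145.1 + 13.5p gives 23.5p = 549.9, so p* = 23.4.
From the demand curve, q* = 695 - 10(23.4) = 461.
Demand choke price (qd = 0): p = 695/10 = 69.5. Consumer surplus = ½ × (69.5 - 23.4) × 461 = 10626.05.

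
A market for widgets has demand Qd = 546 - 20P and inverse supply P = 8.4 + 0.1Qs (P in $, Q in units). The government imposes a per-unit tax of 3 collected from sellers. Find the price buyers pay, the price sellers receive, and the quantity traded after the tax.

Solving each curve for Q: Qs = -84 + 10P.
With a tax of 3 on sellers, they supply based on the net price P_s = P_b - 3, so Qs = -114 + 10P_b.
Market clearing requires 546 - 20P_b = -114 + 10P_b; hence 660 = 30P_b and P_b = 22.
Then P_s = 22 - 3 = 19 and Q = 546 - 20(22) = 106.

P_b = 22, P_s = 19, Q = 106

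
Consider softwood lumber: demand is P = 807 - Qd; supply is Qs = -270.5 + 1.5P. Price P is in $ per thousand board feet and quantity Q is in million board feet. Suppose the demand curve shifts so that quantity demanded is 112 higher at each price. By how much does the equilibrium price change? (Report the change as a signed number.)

ΔP = 44.8

Rewriting in direct form: Qd = 807 - P.
Equating demand and supply, 807 - P = -270.5 + 1.5P gives 2.5P = 1077.5, so P* = 431.
Substitute back: Q* = 807 - 431 = 376.
After the shift, demand is Qd = 919 - P.
The new intersection has 1189.5 = 2.5P, i.e. P = 475.8, Q = 443.2.
ΔP = 475.8 - 431 = 44.8.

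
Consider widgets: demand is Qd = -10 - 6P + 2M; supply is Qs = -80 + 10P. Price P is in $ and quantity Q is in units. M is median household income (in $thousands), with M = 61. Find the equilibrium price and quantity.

With M = 61, demand is Qd = 112 - 6P.
The market clears where 112 - 6P = -80 + 10P. Rearranging, 16P = 192, hence P* = 12.
Substitute back: Q* = 112 - 6(12) = 40.

P* = 12, Q* = 40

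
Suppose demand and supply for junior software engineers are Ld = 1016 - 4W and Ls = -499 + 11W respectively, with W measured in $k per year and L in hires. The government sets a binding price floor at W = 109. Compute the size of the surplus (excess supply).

With W fixed at 109, quantity demanded is 580 and quantity supplied is 700.
Surplus = Ls - Ld = 700 - 580 = 120.

Surplus = 120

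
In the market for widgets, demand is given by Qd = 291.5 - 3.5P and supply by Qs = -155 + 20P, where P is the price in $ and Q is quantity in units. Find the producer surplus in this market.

The market clears where 291.5 - 3.5P = -155 + 20P. Rearranging, 23.5P = 446.5, hence P* = 19.
Then Q* = 291.5 - 3.5(19) = 225.
Supply choke price (Qs = 0): P = 7.75. Producer surplus = ½ × (19 - 7.75) × 225 = 1265.625.

Producer surplus = 1265.625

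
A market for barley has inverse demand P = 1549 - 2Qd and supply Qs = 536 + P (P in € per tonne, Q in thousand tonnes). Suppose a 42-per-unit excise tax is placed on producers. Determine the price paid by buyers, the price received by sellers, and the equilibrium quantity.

Rewriting in direct form: Qd = 774.5 - 0.5P.
With a tax of 42 on producers, they supply based on the net price P_s = P_b - 42, so Qs = 494 + P_b.
Equate demand and the shifted supply: 774.5 - 0.5P_b = 494 + P_b, giving 1.5P_b = 280.5, so P_b = 187.
Then P_s = 187 - 42 = 145 and Q = 774.5 - 0.5(187) = 681.

P_b = 187, P_s = 145, Q = 681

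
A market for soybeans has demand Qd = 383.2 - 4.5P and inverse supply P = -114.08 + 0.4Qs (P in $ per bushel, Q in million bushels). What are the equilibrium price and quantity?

P* = 14, Q* = 320.2

Rewriting in direct form: Qs = 285.2 + 2.5P.
Set Qd = Qs: 383.2 - 4.5P = 285.2 + 2.5P, so 98 = 7P and P* = 14.
Then Q* = 383.2 - 4.5(14) = 320.2.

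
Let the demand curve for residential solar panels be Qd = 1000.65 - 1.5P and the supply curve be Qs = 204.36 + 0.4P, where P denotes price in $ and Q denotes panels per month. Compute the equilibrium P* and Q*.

P* = 419.1, Q* = 372

The market clears where 1000.65 - 1.5P = 204.36 + 0.4P. Rearranging, 1.9P = 796.29, hence P* = 419.1.
From the demand curve, Q* = 1000.65 - 1.5(419.1) = 372.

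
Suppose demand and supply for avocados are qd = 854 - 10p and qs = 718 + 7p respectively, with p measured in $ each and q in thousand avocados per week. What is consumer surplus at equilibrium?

The market clears where 854 - 10p = 718 + 7p. Rearranging, 17p = 136, hence p* = 8.
Then q* = 854 - 10(8) = 774.
Demand choke price (qd = 0): p = 854/10 = 85.4. Consumer surplus = ½ × (85.4 - 8) × 774 = 29953.8.

Consumer surplus = 29953.8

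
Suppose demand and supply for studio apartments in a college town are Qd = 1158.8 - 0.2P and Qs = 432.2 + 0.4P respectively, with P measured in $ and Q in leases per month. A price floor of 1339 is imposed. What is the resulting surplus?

Evaluating both curves at the floor price 1339 gives Qd = 891, Qs = 967.8.
Surplus = Qs - Qd = 967.8 - 891 = 76.8.

Surplus = 76.8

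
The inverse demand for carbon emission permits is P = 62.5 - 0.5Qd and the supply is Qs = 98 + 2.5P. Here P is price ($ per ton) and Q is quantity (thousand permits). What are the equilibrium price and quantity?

P* = 6, Q* = 113

In direct form, Qd = 125 - 2P.
At equilibrium Qd = Qs, so 125 - 2P = 98 + 2.5P; collecting terms, 27 = 4.5P and P* = 6.
Substitute back: Q* = 125 - 2(6) = 113.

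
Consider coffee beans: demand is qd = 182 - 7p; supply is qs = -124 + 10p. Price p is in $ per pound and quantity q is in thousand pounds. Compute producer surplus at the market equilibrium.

Producer surplus = 156.8

At equilibrium qd = qs, so 182 - 7p = -124 + 10p; collecting terms, 306 = 17p and p* = 18.
Then q* = 182 - 7(18) = 56.
Supply choke price (qs = 0): p = 12.4. Producer surplus = ½ × (18 - 12.4) × 56 = 156.8.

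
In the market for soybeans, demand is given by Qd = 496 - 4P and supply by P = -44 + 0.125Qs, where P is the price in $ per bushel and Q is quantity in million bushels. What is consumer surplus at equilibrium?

Consumer surplus = 25088

Solving each curve for Q: Qs = 352 + 8P.
Set Qd = Qs: 496 - 4P = 352 + 8P, so 144 = 12P and P* = 12.
From the demand curve, Q* = 496 - 4(12) = 448.
Demand choke price (Qd = 0): P = 496/4 = 124. Consumer surplus = ½ × (124 - 12) × 448 = 25088.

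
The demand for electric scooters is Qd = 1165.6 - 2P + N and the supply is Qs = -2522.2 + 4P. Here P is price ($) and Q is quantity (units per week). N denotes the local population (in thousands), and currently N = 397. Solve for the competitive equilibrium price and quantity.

With N = 397, demand is Qd = 1562.6 - 2P.
The market clears where 1562.6 - 2P = -2522.2 + 4P. Rearranging, 6P = 4084.8, hence P* = 680.8.
Plugging P* into demand: Q* = 1562.6 - 2(680.8) = 201.

P* = 680.8, Q* = 201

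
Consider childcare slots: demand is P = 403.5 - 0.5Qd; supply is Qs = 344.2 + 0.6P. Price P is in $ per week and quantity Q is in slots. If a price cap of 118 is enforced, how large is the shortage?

Shortage = 156

Rewriting in direct form: Qd = 807 - 2P.
With P fixed at 118, quantity demanded is 571 and quantity supplied is 415.
Shortage = Qd - Qs = 571 - 415 = 156.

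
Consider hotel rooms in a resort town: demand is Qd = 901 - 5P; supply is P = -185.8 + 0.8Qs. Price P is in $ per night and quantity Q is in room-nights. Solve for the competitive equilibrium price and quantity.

In direct form, Qs = 232.25 + 1.25P.
The market clears where 901 - 5P = 232.25 + 1.25P. Rearranging, 6.25P = 668.75, hence P* = 107.
Then Q* = 901 - 5(107) = 366.

P* = 107, Q* = 366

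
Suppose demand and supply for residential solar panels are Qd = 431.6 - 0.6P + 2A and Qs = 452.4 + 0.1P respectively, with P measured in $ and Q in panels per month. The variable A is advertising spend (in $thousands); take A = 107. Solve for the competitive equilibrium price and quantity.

P* = 276, Q* = 480

With A = 107, demand is Qd = 645.6 - 0.6P.
Equating demand and supply, 645.6 - 0.6P = 452.4 + 0.1P gives 0.7P = 193.2, so P* = 276.
Substitute back: Q* = 645.6 - 0.6(276) = 480.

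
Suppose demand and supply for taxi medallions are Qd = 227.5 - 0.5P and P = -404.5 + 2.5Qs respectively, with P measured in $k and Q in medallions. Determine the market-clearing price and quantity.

P* = 73, Q* = 191

Solving each curve for Q: Qs = 161.8 + 0.4P.
At equilibrium Qd = Qs, so 227.5 - 0.5P = 161.8 + 0.4P; collecting terms, 65.7 = 0.9P and P* = 73.
Then Q* = 227.5 - 0.5(73) = 191.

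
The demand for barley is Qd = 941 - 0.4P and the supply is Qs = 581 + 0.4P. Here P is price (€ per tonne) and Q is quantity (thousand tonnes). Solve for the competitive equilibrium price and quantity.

P* = 450, Q* = 761

Equating demand and supply, 941 - 0.4P = 581 + 0.4P gives 0.8P = 360, so P* = 450.
Plugging P* into demand: Q* = 941 - 0.4(450) = 761.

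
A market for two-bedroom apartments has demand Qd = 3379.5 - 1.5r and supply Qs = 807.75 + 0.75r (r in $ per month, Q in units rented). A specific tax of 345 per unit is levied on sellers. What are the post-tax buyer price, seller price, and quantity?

With a tax of 345 on sellers, they supply based on the net price r_s = r_b - 345, so Qs = 549 + 0.75r_b.
Market clearing requires 3379.5 - 1.5r_b = 549 + 0.75r_b; hence 2830.5 = 2.25r_b and r_b = 1258.
So r_s = 913 and the quantity traded is Q = 3379.5 - 1.5(1258) = 1492.5.

r_b = 1258, r_s = 913, Q = 1492.5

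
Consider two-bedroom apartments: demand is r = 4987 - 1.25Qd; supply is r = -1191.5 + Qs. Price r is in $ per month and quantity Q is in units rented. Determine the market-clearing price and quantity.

r* = 1554.5, Q* = 2746

Solving each curve for Q: Qd = 3989.6 - 0.8r and Qs = 1191.5 + r.
At equilibrium Qd = Qs, so 3989.6 - 0.8r = 1191.5 + r; collecting terms, 2798.1 = 1.8r and r* = 1554.5.
From the demand curve, Q* = 3989.6 - 0.8(1554.5) = 2746.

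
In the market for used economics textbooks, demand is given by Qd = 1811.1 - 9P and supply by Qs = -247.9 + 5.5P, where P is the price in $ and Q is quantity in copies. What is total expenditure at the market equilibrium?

Equating demand and supply, 1811.1 - 9P = -247.9 + 5.5P gives 14.5P = 2059, so P* = 142.
Plugging P* into demand: Q* = 1811.1 - 9(142) = 533.1.
Total expenditure = P* × Q* = 142 × 533.1 = 75700.2.

Total expenditure = 75700.2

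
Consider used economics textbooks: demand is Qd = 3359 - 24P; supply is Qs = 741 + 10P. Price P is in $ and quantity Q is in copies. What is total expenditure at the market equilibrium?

Set Qd = Qs: 3359 - 24P = 741 + 10P, so 2618 = 34P and P* = 77.
Substitute back: Q* = 3359 - 24(77) = 1511.
Total expenditure = P* × Q* = 77 × 1511 = 116347.

Total expenditure = 116347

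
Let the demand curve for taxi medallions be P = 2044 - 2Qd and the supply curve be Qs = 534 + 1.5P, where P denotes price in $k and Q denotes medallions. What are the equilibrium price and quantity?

In direct form, Qd = 1022 - 0.5P.
The market clears where 1022 - 0.5P = 534 + 1.5P. Rearranging, 2P = 488, hence P* = 244.
Then Q* = 1022 - 0.5(244) = 900.

P* = 244, Q* = 900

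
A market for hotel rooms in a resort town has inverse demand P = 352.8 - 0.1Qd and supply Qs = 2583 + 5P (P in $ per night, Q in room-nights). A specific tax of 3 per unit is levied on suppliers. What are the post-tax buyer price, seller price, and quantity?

P_b = 64, P_s = 61, Q = 2888

Inverting to quantity form: Qd = 3528 - 10P.
The tax drives a wedge P_b - P_s = 3. Substituting P_s = P_b - 3 into supply: Qs = 2568 + 5P_b.
Market clearing requires 3528 - 10P_b = 2568 + 5P_b; hence 960 = 15P_b and P_b = 64.
Then P_s = 64 - 3 = 61 and Q = 3528 - 10(64) = 2888.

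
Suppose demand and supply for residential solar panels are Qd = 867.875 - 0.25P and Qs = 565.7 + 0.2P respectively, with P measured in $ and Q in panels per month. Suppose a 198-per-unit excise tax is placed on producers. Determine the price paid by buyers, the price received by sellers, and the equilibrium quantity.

P_b = 759.5, P_s = 561.5, Q = 678

The tax drives a wedge P_b - P_s = 198. Substituting P_s = P_b - 198 into supply: Qs = 526.1 + 0.2P_b.
Set Qd = Qs: 867.875 - 0.25P_b = 526.1 + 0.2P_b, so 341.775 = 0.45P_b and P_b = 759.5.
Then P_s = 759.5 - 198 = 561.5 and Q = 867.875 - 0.25(759.5) = 678.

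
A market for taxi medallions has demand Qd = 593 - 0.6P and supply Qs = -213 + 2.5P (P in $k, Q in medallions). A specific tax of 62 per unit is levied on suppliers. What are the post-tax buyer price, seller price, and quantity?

The tax drives a wedge P_b - P_s = 62. Substituting P_s = P_b - 62 into supply: Qs = -368 + 2.5P_b.
Equate demand and the shifted supply: 593 - 0.6P_b = -368 + 2.5P_b, giving 3.1P_b = 961, so P_b = 310.
So P_s = 248 and the quantity traded is Q = 593 - 0.6(310) = 407.

P_b = 310, P_s = 248, Q = 407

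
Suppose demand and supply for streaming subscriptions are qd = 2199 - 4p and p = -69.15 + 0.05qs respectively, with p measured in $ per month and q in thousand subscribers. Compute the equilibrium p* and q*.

p* = 34, q* = 2063

Solving each curve for q: qs = 1383 + 20p.
Set qd = qs: 2199 - 4p = 1383 + 20p, so 816 = 24p and p* = 34.
Substitute back: q* = 2199 - 4(34) = 2063.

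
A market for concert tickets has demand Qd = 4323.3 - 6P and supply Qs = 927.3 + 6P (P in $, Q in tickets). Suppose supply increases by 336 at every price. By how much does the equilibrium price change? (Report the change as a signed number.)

Equating demand and supply, 4323.3 - 6P = 927.3 + 6P gives 12P = 3396, so P* = 283.
Plugging P* into demand: Q* = 4323.3 - 6(283) = 2625.3.
After the shift, supply is Qs = 1263.3 + 6P.
Re-solving, 12P = 3060 gives P = 255 and Q = 2793.3.
ΔP = 255 - 283 = -28.

ΔP = -28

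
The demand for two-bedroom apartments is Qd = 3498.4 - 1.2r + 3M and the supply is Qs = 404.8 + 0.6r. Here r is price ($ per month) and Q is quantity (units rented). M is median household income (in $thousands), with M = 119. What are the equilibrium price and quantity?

r* = 1917, Q* = 1555

With M = 119, demand is Qd = 3855.4 - 1.2r.
The market clears where 3855.4 - 1.2r = 404.8 + 0.6r. Rearranging, 1.8r = 3450.6, hence r* = 1917.
Then Q* = 3855.4 - 1.2(1917) = 1555.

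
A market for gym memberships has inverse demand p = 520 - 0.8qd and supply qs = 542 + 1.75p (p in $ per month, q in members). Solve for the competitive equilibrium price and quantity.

In direct form, qd = 650 - 1.25p.
The market clears where 650 - 1.25p = 542 + 1.75p. Rearranging, 3p = 108, hence p* = 36.
Then q* = 650 - 1.25(36) = 605.

p* = 36, q* = 605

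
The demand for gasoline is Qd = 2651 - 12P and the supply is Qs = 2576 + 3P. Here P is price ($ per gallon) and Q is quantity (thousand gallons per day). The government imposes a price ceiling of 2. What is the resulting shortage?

Shortage = 45

At P = 2: Qd = 2627 and Qs = 2582.
Shortage = Qd - Qs = 2627 - 2582 = 45.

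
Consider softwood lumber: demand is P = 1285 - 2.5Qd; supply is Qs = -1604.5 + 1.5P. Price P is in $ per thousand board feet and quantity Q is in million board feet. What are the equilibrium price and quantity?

Inverting to quantity form: Qd = 514 - 0.4P.
The market clears where 514 - 0.4P = -1604.5 + 1.5P. Rearranging, 1.9P = 2118.5, hence P* = 1115.
From the demand curve, Q* = 514 - 0.4(1115) = 68.

P* = 1115, Q* = 68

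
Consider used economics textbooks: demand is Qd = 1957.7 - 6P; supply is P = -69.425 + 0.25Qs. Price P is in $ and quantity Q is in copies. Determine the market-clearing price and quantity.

P* = 168, Q* = 949.7

In direct form, Qs = 277.7 + 4P.
Set Qd = Qs: 1957.7 - 6P = 277.7 + 4P, so 1680 = 10P and P* = 168.
Plugging P* into demand: Q* = 1957.7 - 6(168) = 949.7.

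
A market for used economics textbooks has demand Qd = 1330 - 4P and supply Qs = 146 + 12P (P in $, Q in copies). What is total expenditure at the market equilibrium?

Total expenditure = 76516

The market clears where 1330 - 4P = 146 + 12P. Rearranging, 16P = 1184, hence P* = 74.
From the demand curve, Q* = 1330 - 4(74) = 1034.
Total expenditure = P* × Q* = 74 × 1034 = 76516.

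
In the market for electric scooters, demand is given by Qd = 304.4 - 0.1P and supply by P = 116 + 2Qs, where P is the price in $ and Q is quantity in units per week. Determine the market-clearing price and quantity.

Solving each curve for Q: Qs = -58 + 0.5P.
The market clears where 304.4 - 0.1P = -58 + 0.5P. Rearranging, 0.6P = 362.4, hence P* = 604.
From the demand curve, Q* = 304.4 - 0.1(604) = 244.

P* = 604, Q* = 244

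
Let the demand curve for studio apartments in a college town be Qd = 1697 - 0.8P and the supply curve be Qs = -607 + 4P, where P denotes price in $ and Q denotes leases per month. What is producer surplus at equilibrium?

Set Qd = Qs: 1697 - 0.8P = -607 + 4P, so 2304 = 4.8P and P* = 480.
Then Q* = 1697 - 0.8(480) = 1313.
Supply choke price (Qs = 0): P = 151.75. Producer surplus = ½ × (480 - 151.75) × 1313 = 215496.125.

Producer surplus = 215496.125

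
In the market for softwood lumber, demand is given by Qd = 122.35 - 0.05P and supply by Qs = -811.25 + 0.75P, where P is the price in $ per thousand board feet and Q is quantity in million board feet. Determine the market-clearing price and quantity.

P* = 1167, Q* = 64

Set Qd = Qs: 122.35 - 0.05P = -811.25 + 0.75P, so 933.6 = 0.8P and P* = 1167.
Then Q* = 122.35 - 0.05(1167) = 64.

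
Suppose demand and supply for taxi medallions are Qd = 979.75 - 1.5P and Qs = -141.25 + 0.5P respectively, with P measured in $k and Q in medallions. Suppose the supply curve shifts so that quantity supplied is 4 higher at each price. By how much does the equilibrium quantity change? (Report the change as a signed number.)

The market clears where 979.75 - 1.5P = -141.25 + 0.5P. Rearranging, 2P = 1121, hence P* = 560.5.
Substitute back: Q* = 979.75 - 1.5(560.5) = 139.
After the shift, supply is Qs = -137.25 + 0.5P.
New equilibrium: 1117 = 2P, so P = 558.5 and Q = 142.
ΔQ = 142 - 139 = 3.

ΔQ = 3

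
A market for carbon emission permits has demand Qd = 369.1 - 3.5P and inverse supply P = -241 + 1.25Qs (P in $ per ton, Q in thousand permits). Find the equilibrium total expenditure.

Total expenditure = 9249.6

Inverting to quantity form: Qs = 192.8 + 0.8P.
At equilibrium Qd = Qs, so 369.1 - 3.5P = 192.8 + 0.8P; collecting terms, 176.3 = 4.3P and P* = 41.
Plugging P* into demand: Q* = 369.1 - 3.5(41) = 225.6.
Total expenditure = P* × Q* = 41 × 225.6 = 9249.6.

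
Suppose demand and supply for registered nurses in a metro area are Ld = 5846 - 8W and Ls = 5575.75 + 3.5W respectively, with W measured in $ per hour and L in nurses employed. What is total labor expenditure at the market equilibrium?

Set Ld = Ls: 5846 - 8W = 5575.75 + 3.5W, so 270.25 = 11.5W and W* = 23.5.
From the demand curve, L* = 5846 - 8(23.5) = 5658.
Total labor expenditure = W* × L* = 23.5 × 5658 = 132963.

Total labor expenditure = 132963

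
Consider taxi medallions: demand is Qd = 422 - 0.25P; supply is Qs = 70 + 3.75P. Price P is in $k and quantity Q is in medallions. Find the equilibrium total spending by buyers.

Total spending by buyers = 35200

Equating demand and supply, 422 - 0.25P = 70 + 3.75P gives 4P = 352, so P* = 88.
From the demand curve, Q* = 422 - 0.25(88) = 400.
Total spending by buyers = P* × Q* = 88 × 400 = 35200.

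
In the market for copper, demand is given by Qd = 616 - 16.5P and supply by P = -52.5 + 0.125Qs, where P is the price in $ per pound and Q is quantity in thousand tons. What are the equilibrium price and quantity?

Solving each curve for Q: Qs = 420 + 8P.
At equilibrium Qd = Qs, so 616 - 16.5P = 420 + 8P; collecting terms, 196 = 24.5P and P* = 8.
Plugging P* into demand: Q* = 616 - 16.5(8) = 484.

P* = 8, Q* = 484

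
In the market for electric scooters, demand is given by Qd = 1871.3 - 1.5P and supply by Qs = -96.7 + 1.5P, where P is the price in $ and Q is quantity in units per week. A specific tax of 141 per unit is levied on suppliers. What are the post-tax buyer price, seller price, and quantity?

With a tax of 141 on suppliers, they supply based on the net price P_s = P_b - 141, so Qs = -308.2 + 1.5P_b.
Market clearing requires 1871.3 - 1.5P_b = -308.2 + 1.5P_b; hence 2179.5 = 3P_b and P_b = 726.5.
Then P_s = 726.5 - 141 = 585.5 and Q = 1871.3 - 1.5(726.5) = 781.55.

P_b = 726.5, P_s = 585.5, Q = 781.55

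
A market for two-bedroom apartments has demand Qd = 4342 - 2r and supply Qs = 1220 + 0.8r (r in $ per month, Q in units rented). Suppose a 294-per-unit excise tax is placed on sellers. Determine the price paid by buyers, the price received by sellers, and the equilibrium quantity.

r_b = 1199, r_s = 905, Q = 1944

Sellers keep r_s = r_b - 294 per unit, so supply in terms of the buyer price is Qs = 984.8 + 0.8r_b.
Market clearing requires 4342 - 2r_b = 984.8 + 0.8r_b; hence 3357.2 = 2.8r_b and r_b = 1199.
Then r_s = 1199 - 294 = 905 and Q = 4342 - 2(1199) = 1944.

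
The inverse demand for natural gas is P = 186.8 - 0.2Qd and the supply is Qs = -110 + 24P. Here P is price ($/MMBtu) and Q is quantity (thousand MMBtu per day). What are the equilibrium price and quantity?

P* = 36, Q* = 754

Inverting to quantity form: Qd = 934 - 5P.
The market clears where 934 - 5P = -110 + 24P. Rearranging, 29P = 1044, hence P* = 36.
Substitute back: Q* = 934 - 5(36) = 754.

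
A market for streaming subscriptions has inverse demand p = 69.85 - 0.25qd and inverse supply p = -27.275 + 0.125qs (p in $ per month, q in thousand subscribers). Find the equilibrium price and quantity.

In direct form, qd = 279.4 - 4p and qs = 218.2 + 8p.
The market clears where 279.4 - 4p = 218.2 + 8p. Rearranging, 12p = 61.2, hence p* = 5.1.
Then q* = 279.4 - 4(5.1) = 259.

p* = 5.1, q* = 259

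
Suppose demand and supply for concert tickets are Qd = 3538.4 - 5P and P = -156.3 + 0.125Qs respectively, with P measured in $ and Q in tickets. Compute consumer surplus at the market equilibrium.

Solving each curve for Q: Qs = 1250.4 + 8P.
Set Qd = Qs: 3538.4 - 5P = 1250.4 + 8P, so 2288 = 13P and P* = 176.
From the demand curve, Q* = 3538.4 - 5(176) = 2658.4.
Demand choke price (Qd = 0): P = 3538.4/5 = 707.68. Consumer surplus = ½ × (707.68 - 176) × 2658.4 = 706709.056.

Consumer surplus = 706709.056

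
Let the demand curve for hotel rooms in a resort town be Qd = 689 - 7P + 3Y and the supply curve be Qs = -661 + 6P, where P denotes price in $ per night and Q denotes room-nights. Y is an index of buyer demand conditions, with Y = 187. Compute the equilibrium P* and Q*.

With Y = 187, demand is Qd = 1250 - 7P.
Set Qd = Qs: 1250 - 7P = -661 + 6P, so 1911 = 13P and P* = 147.
Then Q* = 1250 - 7(147) = 221.

P* = 147, Q* = 221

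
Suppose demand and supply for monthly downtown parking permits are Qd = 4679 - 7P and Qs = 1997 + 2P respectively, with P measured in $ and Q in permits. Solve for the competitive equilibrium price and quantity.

P* = 298, Q* = 2593

Set Qd = Qs: 4679 - 7P = 1997 + 2P, so 2682 = 9P and P* = 298.
Then Q* = 4679 - 7(298) = 2593.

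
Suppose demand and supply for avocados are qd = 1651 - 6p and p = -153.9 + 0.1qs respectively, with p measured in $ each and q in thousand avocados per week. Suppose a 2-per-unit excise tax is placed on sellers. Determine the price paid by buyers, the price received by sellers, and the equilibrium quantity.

Rewriting in direct form: qs = 1539 + 10p.
Sellers keep p_s = p_b - 2 per unit, so supply in terms of the buyer price is qs = 1519 + 10p_b.
Equate demand and the shifted supply: 1651 - 6p_b = 1519 + 10p_b, giving 16p_b = 132, so p_b = 8.25.
Then p_s = 8.25 - 2 = 6.25 and q = 1651 - 6(8.25) = 1601.5.

p_b = 8.25, p_s = 6.25, q = 1601.5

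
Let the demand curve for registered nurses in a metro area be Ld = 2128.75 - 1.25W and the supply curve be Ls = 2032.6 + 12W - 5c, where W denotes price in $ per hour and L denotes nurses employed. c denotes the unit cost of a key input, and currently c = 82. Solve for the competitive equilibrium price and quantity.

With c = 82, supply is Ls = 1622.6 + 12W.
Equating demand and supply, 2128.75 - 1.25W = 1622.6 + 12W gives 13.25W = 506.15, so W* = 38.2.
Substitute back: L* = 2128.75 - 1.25(38.2) = 2081.

W* = 38.2, L* = 2081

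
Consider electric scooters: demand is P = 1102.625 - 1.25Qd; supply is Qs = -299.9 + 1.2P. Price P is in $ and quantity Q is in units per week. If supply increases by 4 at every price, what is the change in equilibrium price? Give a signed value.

Solving each curve for Q: Qd = 882.1 - 0.8P.
Set Qd = Qs: 882.1 - 0.8P = -299.9 + 1.2P, so 1182 = 2P and P* = 591.
Plugging P* into demand: Q* = 882.1 - 0.8(591) = 409.3.
After the shift, supply is Qs = -295.9 + 1.2P.
Re-solving, 2P = 1178 gives P = 589 and Q = 410.9.
ΔP = 589 - 591 = -2.

ΔP = -2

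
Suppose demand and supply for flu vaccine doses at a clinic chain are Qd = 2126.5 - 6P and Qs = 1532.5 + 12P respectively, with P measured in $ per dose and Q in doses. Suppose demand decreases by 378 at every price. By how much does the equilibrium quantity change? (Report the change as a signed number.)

ΔQ = -252

The market clears where 2126.5 - 6P = 1532.5 + 12P. Rearranging, 18P = 594, hence P* = 33.
Plugging P* into demand: Q* = 2126.5 - 6(33) = 1928.5.
After the shift, demand is Qd = 1748.5 - 6P.
The new intersection has 216 = 18P, i.e. P = 12, Q = 1676.5.
ΔQ = 1676.5 - 1928.5 = -252.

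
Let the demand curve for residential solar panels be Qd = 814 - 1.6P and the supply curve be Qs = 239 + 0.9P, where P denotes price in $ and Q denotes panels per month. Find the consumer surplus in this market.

Consumer surplus = 62161.25

Set Qd = Qs: 814 - 1.6P = 239 + 0.9P, so 575 = 2.5P and P* = 230.
Then Q* = 814 - 1.6(230) = 446.
Demand choke price (Qd = 0): P = 814/1.6 = 508.75. Consumer surplus = ½ × (508.75 - 230) × 446 = 62161.25.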